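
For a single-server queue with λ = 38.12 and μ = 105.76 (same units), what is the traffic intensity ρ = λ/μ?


ρ = λ/μ = 38.12/105.76 = 0.3604

Final: 0.3604


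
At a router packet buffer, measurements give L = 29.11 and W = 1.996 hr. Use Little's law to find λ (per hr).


λ = L/W = 29.11/1.996 = 14.5842 /hr

Final: 14.5842 /hr


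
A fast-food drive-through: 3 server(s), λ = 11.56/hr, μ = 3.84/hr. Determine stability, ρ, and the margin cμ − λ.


Total capacity cμ = 3·3.84 = 11.52/hr
ρ = λ/(cμ) = 11.56/11.52 = 1.0035
Stable ⇔ ρ < 1: NO
Spare capacity = cμ − λ = 11.52 − 11.56 = -0.04/hr

Final: ρ = 1.0035; unstable; margin = -0.04/hr


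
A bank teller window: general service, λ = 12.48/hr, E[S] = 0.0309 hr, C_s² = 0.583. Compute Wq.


ρ = λ·E[S] = 12.48·0.0309 = 0.3856
E[S²] = E[S]²(1+C_s²) = 0.0309²·(1+0.583) = 0.001511
Wq = λ·E[S²]/(2(1−ρ)) = 12.48·0.001511/(2·0.6144) = 0.01535 hr

Final: 0.01535 hr


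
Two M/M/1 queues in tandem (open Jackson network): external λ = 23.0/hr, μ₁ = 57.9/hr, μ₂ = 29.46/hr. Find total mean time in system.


Each node sees arrival rate λ = 23.0/hr (tandem ⇒ throughput preserved).
W₁ = 1/(μ₁−λ) = 1/(57.9−23.0) = 0.02865 hr
W₂ = 1/(μ₂−λ) = 1/(29.46−23.0) = 0.15480 hr
W_total = W₁ + W₂ = 0.02865 + 0.15480 = 0.18345 hr

Final: 0.18345 hr


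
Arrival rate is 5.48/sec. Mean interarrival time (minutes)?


Mean interarrival time = 1/λ = 1/5.48 second = 0.18248 second
In minutes: 0.18248 × 0.0166667 = 0.003041 min

Final: 0.003041 min


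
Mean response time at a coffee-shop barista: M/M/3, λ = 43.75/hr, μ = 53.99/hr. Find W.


a = 0.8103; ρ = 0.2701; P₀ = 0.442447
Lq = P₀·a^c·ρ/(c!(1−ρ)²) = 0.01989
Wq = Lq/λ = 0.01989/43.75 = 0.0004547 hr
W = Wq + 1/μ = 0.0004547 + 0.01852 = 0.01898 hr

Final: 0.01898 hr


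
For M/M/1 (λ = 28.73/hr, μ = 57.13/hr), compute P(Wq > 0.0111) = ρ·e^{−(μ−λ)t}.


ρ = 28.73/57.13 = 0.5029
P(Wq > t) = ρ·e^{−(μ−λ)t} = 0.5029·e^{−0.3152}
= 0.5029·0.729614 = 0.366914

Final: 0.366914


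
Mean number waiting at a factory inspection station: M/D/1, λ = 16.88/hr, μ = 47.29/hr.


ρ = 16.88/47.29 = 0.3569
M/D/1: Lq = ρ²/(2(1−ρ)) = 0.1274/(2·0.6431) = 0.09907

Final: 0.09907


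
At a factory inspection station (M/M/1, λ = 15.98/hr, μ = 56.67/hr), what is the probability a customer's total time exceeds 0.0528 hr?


W ~ Exponential(μ−λ) for M/M/1.
μ − λ = 56.67 − 15.98 = 40.6900
P(W > t) = e^{−(μ−λ)t} = e^{−2.1484} = 0.116667

Final: 0.116667


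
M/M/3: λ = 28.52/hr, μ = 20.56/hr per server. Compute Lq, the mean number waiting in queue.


a = λ/μ = 1.3872; ρ = a/3 = 0.4624
P₀ = 0.239421
Lq = P₀·a^c·ρ / (c!·(1−ρ)²) = 0.239421·2.66919·0.4624/(6·0.28903)
= 0.17039

Final: 0.17039


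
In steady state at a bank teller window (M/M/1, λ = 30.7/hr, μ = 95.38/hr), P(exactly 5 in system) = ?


ρ = 30.7/95.38 = 0.3219
P_n = (1−ρ)·ρ^n = (1 − 0.3219)·0.3219^5 = 0.6781·0.003455 = 0.002343

Final: 0.002343


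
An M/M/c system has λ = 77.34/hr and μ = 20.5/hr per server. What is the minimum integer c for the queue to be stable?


Stability requires cμ > λ ⇔ c > λ/μ.
λ/μ = 77.34/20.5 = 3.7727
Minimum integer c = ⌊3.7727⌋ + 1 = 4
Check: 4·20.5 = 82.00 > 77.34, while 3·20.5 = 61.50 ≤ 77.34

Final: 4 servers


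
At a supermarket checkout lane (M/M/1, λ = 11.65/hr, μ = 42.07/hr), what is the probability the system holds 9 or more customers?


ρ = 11.65/42.07 = 0.2769
P(N ≥ n) = ρ^n = 0.2769^9 = 0.000009576

Final: 0.000009576


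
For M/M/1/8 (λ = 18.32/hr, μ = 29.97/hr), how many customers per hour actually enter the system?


ρ = 0.6113; P_K = (1−ρ)ρ^8/(1−ρ^9) = 0.007669
λ_eff = λ(1 − P_K) = 18.32·(1 − 0.007669) = 18.32·0.992331 = 18.1795 /hr

Final: 18.1795 /hr


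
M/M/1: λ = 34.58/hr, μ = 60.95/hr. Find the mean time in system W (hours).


W = 1/(μ−λ) = 1/(60.95 − 34.58) = 1/26.37 = 0.03792 hr

Final: 0.03792 hr


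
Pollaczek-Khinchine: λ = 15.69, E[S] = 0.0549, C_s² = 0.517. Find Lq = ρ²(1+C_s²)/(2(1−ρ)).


ρ = λ·E[S] = 15.69·0.0549 = 0.8614
Lq = ρ²(1+C_s²)/(2(1−ρ)) = 0.7420·(1+0.517)/(2·0.1386)
= 0.7420·1.5170/0.2772 = 4.05998

Final: 4.05998


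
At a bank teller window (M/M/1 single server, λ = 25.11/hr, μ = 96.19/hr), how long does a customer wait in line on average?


ρ = 25.11/96.19 = 0.2610
Wq = ρ/(μ−λ) = 0.2610/(96.19 − 25.11) = 0.2610/71.08 = 0.003673 hr

Final: 0.003673 hr


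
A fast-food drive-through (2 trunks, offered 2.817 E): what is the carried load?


B(2,2.817) = 0.509682 (Erlang-B)
Carried load = a(1 − B) = 2.817·(1 − 0.509682) = 2.817·0.490318 = 1.3812 E

Final: 1.3812 Erlangs


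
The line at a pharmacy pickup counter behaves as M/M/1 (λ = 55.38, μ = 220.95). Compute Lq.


ρ = 55.38/220.95 = 0.2506
Lq = ρ²/(1−ρ) = 0.06282/0.7494 = 0.08384

Final: 0.08384


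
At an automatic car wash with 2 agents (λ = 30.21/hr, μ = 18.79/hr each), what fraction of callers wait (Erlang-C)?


a = λ/μ = 1.6078; ρ = a/2 = 0.8039
P₀ = 0.108718 (from M/M/c formula)
C(c,a) = [a^c/(c!(1−ρ))]·P₀ = [2.58492/(2·0.1961)]·0.108718
= 6.59033·0.108718 = 0.716488

Final: 0.716488


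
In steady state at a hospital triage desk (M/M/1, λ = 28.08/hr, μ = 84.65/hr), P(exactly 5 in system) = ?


ρ = 28.08/84.65 = 0.3317
P_n = (1−ρ)·ρ^n = (1 − 0.3317)·0.3317^5 = 0.6683·0.004017 = 0.002684

Final: 0.002684


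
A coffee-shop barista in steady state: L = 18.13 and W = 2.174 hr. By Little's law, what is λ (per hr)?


λ = L/W = 18.13/2.174 = 8.3395 /hr

Final: 8.3395 /hr


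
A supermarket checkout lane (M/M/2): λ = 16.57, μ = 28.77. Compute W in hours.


a = 0.5759; ρ = 0.2880; P₀ = 0.552827
Lq = P₀·a^c·ρ/(c!(1−ρ)²) = 0.05208
Wq = Lq/λ = 0.05208/16.57 = 0.003143 hr
W = Wq + 1/μ = 0.003143 + 0.03476 = 0.03790 hr

Final: 0.03790 hr


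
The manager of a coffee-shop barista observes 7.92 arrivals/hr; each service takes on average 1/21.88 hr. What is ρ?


ρ = λ/μ = 7.92/21.88 = 0.3620

Final: 0.3620


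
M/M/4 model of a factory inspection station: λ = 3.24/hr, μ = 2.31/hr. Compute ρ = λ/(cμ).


ρ = λ/(cμ) = 3.24/(4·2.31) = 3.24/9.24 = 0.3506

Final: 0.3506


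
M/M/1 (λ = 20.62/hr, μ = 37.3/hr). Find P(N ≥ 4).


ρ = 20.62/37.3 = 0.5528
P(N ≥ n) = ρ^n = 0.5528^4 = 0.093394

Final: 0.093394


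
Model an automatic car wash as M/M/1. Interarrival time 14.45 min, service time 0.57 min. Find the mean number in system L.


λ = 60/14.45 = 4.1522 /hr
μ = 60/0.57 = 105.2632 /hr
ρ = λ/μ = 4.1522/105.2632 = 0.03945
L = ρ/(1−ρ) = 0.03945/0.9606 = 0.04107

Final: 0.04107


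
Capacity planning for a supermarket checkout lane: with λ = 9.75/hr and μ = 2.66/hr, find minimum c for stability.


Stability requires cμ > λ ⇔ c > λ/μ.
λ/μ = 9.75/2.66 = 3.6654
Minimum integer c = ⌊3.6654⌋ + 1 = 4
Check: 4·2.66 = 10.64 > 9.75, while 3·2.66 = 7.98 ≤ 9.75

Final: 4 servers


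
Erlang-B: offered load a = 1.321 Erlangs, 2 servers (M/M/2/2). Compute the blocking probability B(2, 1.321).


B(c,a) = (a^c/c!) / Σ_{k=0}^{c} a^k/k!
a^2/2! = 0.872520
Σ terms (k=0..2): 1.00000 + 1.32100 + 0.87252 = 3.193520
B = 0.872520/3.193520 = 0.273216

Final: 0.273216


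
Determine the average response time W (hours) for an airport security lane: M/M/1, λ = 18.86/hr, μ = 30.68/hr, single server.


W = 1/(μ−λ) = 1/(30.68 − 18.86) = 1/11.82 = 0.08460 hr

Final: 0.08460 hr


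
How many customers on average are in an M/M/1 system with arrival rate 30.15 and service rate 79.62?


ρ = λ/μ = 30.15/79.62 = 0.3787
L = ρ/(1−ρ) = 0.3787/(1 − 0.3787) = 0.3787/0.6213 = 0.6095

Final: 0.6095


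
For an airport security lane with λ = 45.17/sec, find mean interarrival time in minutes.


Mean interarrival time = 1/λ = 1/45.17 second = 0.02214 second
In minutes: 0.02214 × 0.0166667 = 0.0003690 min

Final: 0.0003690 min


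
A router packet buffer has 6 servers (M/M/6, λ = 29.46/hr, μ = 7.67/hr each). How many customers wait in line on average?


a = λ/μ = 3.8409; ρ = a/6 = 0.6402
P₀ = 0.019964
Lq = P₀·a^c·ρ / (c!·(1−ρ)²) = 0.019964·3210.88145·0.6402/(720·0.12949)
= 0.44015

Final: 0.44015


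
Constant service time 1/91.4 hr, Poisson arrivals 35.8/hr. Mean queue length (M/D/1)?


ρ = 35.8/91.4 = 0.3917
M/D/1: Lq = ρ²/(2(1−ρ)) = 0.1534/(2·0.6083) = 0.12610

Final: 0.12610


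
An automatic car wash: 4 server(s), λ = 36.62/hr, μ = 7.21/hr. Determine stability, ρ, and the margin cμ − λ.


Total capacity cμ = 4·7.21 = 28.84/hr
ρ = λ/(cμ) = 36.62/28.84 = 1.2698
Stable ⇔ ρ < 1: NO
Spare capacity = cμ − λ = 28.84 − 36.62 = -7.78/hr

Final: ρ = 1.2698; unstable; margin = -7.78/hr


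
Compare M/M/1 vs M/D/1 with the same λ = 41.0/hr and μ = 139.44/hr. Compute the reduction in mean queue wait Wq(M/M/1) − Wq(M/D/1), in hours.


ρ = 41.0/139.44 = 0.2940
Wq(M/M/1) = ρ/(μ−λ) = 0.2940/98.44 = 0.002987 hr
Wq(M/D/1) = ρ/(2(μ−λ)) = 0.001493 hr
Savings = 0.002987 − 0.001493 = 0.001493 hr

Final: 0.001493 hr


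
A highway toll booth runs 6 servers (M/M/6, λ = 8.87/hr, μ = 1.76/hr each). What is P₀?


a = λ/μ = 8.87/1.76 = 5.0398; ρ = a/c = 0.8400
Σ_{k=0}^{5} a^k/k! (terms k=0..5) = 1.00000 + 5.03977 + 12.69965 + 21.33446 + 26.88020 + 27.09402 = 94.04811
Tail: a^6/(6!(1−ρ)) = 16385.72690/(720·0.1600) = 142.20355
P₀ = 1/(94.04811 + 142.20355) = 1/236.25166 = 0.004233

Final: 0.004233


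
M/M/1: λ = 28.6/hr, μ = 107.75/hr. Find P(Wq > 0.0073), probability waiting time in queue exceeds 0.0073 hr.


ρ = 28.6/107.75 = 0.2654
P(Wq > t) = ρ·e^{−(μ−λ)t} = 0.2654·e^{−0.5778}
= 0.2654·0.561134 = 0.148941

Final: 0.148941


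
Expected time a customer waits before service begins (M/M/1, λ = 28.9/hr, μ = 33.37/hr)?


ρ = 28.9/33.37 = 0.8660
Wq = ρ/(μ−λ) = 0.8660/(33.37 − 28.9) = 0.8660/4.47 = 0.1937 hr

Final: 0.1937 hr


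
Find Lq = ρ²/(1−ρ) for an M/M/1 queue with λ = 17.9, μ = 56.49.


ρ = 17.9/56.49 = 0.3169
Lq = ρ²/(1−ρ) = 0.1004/0.6831 = 0.1470

Final: 0.1470


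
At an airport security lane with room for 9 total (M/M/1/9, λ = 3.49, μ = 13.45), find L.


ρ = 3.49/13.45 = 0.2595
L = ρ[1 − (K+1)ρ^K + Kρ^(K+1)] / [(1−ρ)(1−ρ^(K+1))]
Numerator: 0.2595·(1 − 10·0.000005332 + 9·0.000001384) = 0.259469
Denominator: (0.7405)·(0.999999) = 0.740519
L = 0.259469/0.740519 = 0.3504

Final: 0.3504


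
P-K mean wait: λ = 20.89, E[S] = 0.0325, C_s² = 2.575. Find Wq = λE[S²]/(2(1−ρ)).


ρ = λ·E[S] = 20.89·0.0325 = 0.6789
E[S²] = E[S]²(1+C_s²) = 0.0325²·(1+2.575) = 0.003776
Wq = λ·E[S²]/(2(1−ρ)) = 20.89·0.003776/(2·0.3211) = 0.12284 hr

Final: 0.12284 hr


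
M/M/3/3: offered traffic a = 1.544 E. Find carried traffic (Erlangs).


B(3,1.544) = 0.141045 (Erlang-B)
Carried load = a(1 − B) = 1.544·(1 − 0.141045) = 1.544·0.858955 = 1.3262 E

Final: 1.3262 Erlangs


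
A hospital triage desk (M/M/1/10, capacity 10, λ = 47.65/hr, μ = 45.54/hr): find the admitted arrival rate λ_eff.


ρ = 1.0463; P_K = (1−ρ)ρ^10/(1−ρ^11) = 0.112853
λ_eff = λ(1 − P_K) = 47.65·(1 − 0.112853) = 47.65·0.887147 = 42.2726 /hr

Final: 42.2726 /hr


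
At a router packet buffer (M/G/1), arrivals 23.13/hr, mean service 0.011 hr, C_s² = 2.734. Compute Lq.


ρ = λ·E[S] = 23.13·0.011 = 0.2544
Lq = ρ²(1+C_s²)/(2(1−ρ)) = 0.06473·(1+2.734)/(2·0.7456)
= 0.06473·3.7340/1.4911 = 0.16210

Final: 0.16210


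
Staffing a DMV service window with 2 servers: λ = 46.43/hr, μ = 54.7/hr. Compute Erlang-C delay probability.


a = λ/μ = 0.8488; ρ = a/2 = 0.4244
P₀ = 0.404094 (from M/M/c formula)
C(c,a) = [a^c/(c!(1−ρ))]·P₀ = [0.72048/(2·0.5756)]·0.404094
= 0.62586·0.404094 = 0.252906

Final: 0.252906


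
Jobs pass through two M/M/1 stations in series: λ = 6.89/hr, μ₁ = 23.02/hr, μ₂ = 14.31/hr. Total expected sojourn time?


Each node sees arrival rate λ = 6.89/hr (tandem ⇒ throughput preserved).
W₁ = 1/(μ₁−λ) = 1/(23.02−6.89) = 0.06200 hr
W₂ = 1/(μ₂−λ) = 1/(14.31−6.89) = 0.13477 hr
W_total = W₁ + W₂ = 0.06200 + 0.13477 = 0.19677 hr

Final: 0.19677 hr


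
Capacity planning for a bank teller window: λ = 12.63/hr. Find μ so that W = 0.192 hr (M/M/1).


W = 1/(μ−λ) ⇒ μ − λ = 1/W = 1/0.192 = 5.2083
μ = λ + 1/W = 12.63 + 5.2083 = 17.8383 per hr

Final: 17.8383 /hr


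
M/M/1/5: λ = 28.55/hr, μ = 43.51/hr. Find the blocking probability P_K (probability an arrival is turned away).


ρ = λ/μ = 28.55/43.51 = 0.6562
P_K = (1−ρ)ρ^K/(1−ρ^(K+1)) = (0.3438·0.121642)/(1 − 0.079818)
= 0.041824/0.920182 = 0.045452

Final: 0.045452


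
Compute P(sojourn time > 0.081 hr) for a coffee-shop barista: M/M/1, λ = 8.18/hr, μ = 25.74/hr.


W ~ Exponential(μ−λ) for M/M/1.
μ − λ = 25.74 − 8.18 = 17.5600
P(W > t) = e^{−(μ−λ)t} = e^{−1.4224} = 0.241144

Final: 0.241144


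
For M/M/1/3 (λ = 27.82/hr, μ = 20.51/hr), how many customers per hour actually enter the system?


ρ = 1.3564; P_K = (1−ρ)ρ^3/(1−ρ^4) = 0.372930
λ_eff = λ(1 − P_K) = 27.82·(1 − 0.372930) = 27.82·0.627070 = 17.4451 /hr

Final: 17.4451 /hr


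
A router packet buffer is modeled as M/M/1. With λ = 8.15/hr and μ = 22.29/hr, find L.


ρ = λ/μ = 8.15/22.29 = 0.3656
L = ρ/(1−ρ) = 0.3656/(1 − 0.3656) = 0.3656/0.6344 = 0.5764

Final: 0.5764


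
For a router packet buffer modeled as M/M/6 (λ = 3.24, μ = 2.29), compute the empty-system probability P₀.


a = λ/μ = 3.24/2.29 = 1.4148; ρ = a/c = 0.2358
Σ_{k=0}^{5} a^k/k! (terms k=0..5) = 1.00000 + 1.41485 + 1.00090 + 0.47204 + 0.16697 + 0.04725 = 4.10199
Tail: a^6/(6!(1−ρ)) = 8.02153/(720·0.7642) = 0.01458
P₀ = 1/(4.10199 + 0.01458) = 1/4.11657 = 0.242921

Final: 0.242921


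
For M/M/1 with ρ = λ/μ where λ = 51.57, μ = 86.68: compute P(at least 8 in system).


ρ = 51.57/86.68 = 0.5949
P(N ≥ n) = ρ^n = 0.5949^8 = 0.015697

Final: 0.015697


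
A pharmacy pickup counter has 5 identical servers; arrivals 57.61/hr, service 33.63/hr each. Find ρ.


ρ = λ/(cμ) = 57.61/(5·33.63) = 57.61/168.15 = 0.3426

Final: 0.3426


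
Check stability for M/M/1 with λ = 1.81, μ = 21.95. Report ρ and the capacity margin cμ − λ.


Total capacity cμ = 1·21.95 = 21.95/hr
ρ = λ/(cμ) = 1.81/21.95 = 0.08246
Stable ⇔ ρ < 1: YES
Spare capacity = cμ − λ = 21.95 − 1.81 = 20.14/hr

Final: ρ = 0.08246; stable; margin = 20.14/hr


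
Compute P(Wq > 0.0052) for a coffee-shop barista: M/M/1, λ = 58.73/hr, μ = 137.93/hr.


ρ = 58.73/137.93 = 0.4258
P(Wq > t) = ρ·e^{−(μ−λ)t} = 0.4258·e^{−0.4118}
= 0.4258·0.662430 = 0.282060

Final: 0.282060


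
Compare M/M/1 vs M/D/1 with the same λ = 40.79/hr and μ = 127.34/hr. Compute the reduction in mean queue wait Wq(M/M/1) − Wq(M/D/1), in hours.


ρ = 40.79/127.34 = 0.3203
Wq(M/M/1) = ρ/(μ−λ) = 0.3203/86.55 = 0.003701 hr
Wq(M/D/1) = ρ/(2(μ−λ)) = 0.001851 hr
Savings = 0.003701 − 0.001851 = 0.001851 hr

Final: 0.001851 hr


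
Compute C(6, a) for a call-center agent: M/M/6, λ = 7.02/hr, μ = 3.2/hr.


a = λ/μ = 2.1937; ρ = a/6 = 0.3656
P₀ = 0.111209 (from M/M/c formula)
C(c,a) = [a^c/(c!(1−ρ))]·P₀ = [111.46097/(720·0.6344)]·0.111209
= 0.24403·0.111209 = 0.027138

Final: 0.027138


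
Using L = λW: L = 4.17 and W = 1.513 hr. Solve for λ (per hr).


λ = L/W = 4.17/1.513 = 2.7561 /hr

Final: 2.7561 /hr


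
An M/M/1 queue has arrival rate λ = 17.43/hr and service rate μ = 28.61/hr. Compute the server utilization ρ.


ρ = λ/μ = 17.43/28.61 = 0.6092

Final: 0.6092


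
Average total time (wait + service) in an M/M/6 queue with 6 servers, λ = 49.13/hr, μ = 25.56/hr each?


a = 1.9221; ρ = 0.3204; P₀ = 0.146123
Lq = P₀·a^c·ρ/(c!(1−ρ)²) = 0.007099
Wq = Lq/λ = 0.007099/49.13 = 0.0001445 hr
W = Wq + 1/μ = 0.0001445 + 0.03912 = 0.03927 hr

Final: 0.03927 hr


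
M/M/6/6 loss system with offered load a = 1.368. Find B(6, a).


B(c,a) = (a^c/c!) / Σ_{k=0}^{c} a^k/k!
a^6/6! = 0.009103
Σ terms (k=0..6): 1.00000 + 1.36800 + 0.93571 + 0.42668 + 0.14593 + 0.03993 + 0.009103 = 3.925351
B = 0.009103/3.925351 = 0.002319

Final: 0.002319


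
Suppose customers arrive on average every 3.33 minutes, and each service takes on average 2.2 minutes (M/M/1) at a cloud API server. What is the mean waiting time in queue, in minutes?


λ = 60/3.33 = 18.0180 /hr
μ = 60/2.2 = 27.2727 /hr
ρ = λ/μ = 18.0180/27.2727 = 0.6607
Wq = ρ/(μ−λ) = 0.6607/(27.2727−18.0180) = 0.07139 hr
In minutes: 0.07139·60 = 4.283 min

Final: 4.283 min


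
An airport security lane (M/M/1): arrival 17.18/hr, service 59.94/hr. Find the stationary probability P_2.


ρ = 17.18/59.94 = 0.2866
P_n = (1−ρ)·ρ^n = (1 − 0.2866)·0.2866^2 = 0.7134·0.082151 = 0.058605

Final: 0.058605


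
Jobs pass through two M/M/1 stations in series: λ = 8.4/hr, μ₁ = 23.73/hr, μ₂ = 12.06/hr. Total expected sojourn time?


Each node sees arrival rate λ = 8.4/hr (tandem ⇒ throughput preserved).
W₁ = 1/(μ₁−λ) = 1/(23.73−8.4) = 0.06523 hr
W₂ = 1/(μ₂−λ) = 1/(12.06−8.4) = 0.27322 hr
W_total = W₁ + W₂ = 0.06523 + 0.27322 = 0.33846 hr

Final: 0.33846 hr


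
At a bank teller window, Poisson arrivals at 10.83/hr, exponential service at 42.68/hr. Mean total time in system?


W = 1/(μ−λ) = 1/(42.68 − 10.83) = 1/31.85 = 0.03140 hr

Final: 0.03140 hr


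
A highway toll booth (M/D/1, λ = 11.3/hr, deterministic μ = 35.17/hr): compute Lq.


ρ = 11.3/35.17 = 0.3213
M/D/1: Lq = ρ²/(2(1−ρ)) = 0.1032/(2·0.6787) = 0.07605

Final: 0.07605


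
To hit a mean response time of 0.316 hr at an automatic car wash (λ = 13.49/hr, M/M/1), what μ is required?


W = 1/(μ−λ) ⇒ μ − λ = 1/W = 1/0.316 = 3.1646
μ = λ + 1/W = 13.49 + 3.1646 = 16.6546 per hr

Final: 16.6546 /hr


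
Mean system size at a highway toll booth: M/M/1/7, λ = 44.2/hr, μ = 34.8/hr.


ρ = 44.2/34.8 = 1.2701
L = ρ[1 − (K+1)ρ^K + Kρ^(K+1)] / [(1−ρ)(1−ρ^(K+1))]
Numerator: 1.2701·(1 − 8·5.332136 + 7·6.772425) = 7.303022
Denominator: (-0.2701)·(-5.772425) = 1.559218
L = 7.303022/1.559218 = 4.6838

Final: 4.6838


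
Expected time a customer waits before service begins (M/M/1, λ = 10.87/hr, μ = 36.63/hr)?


ρ = 10.87/36.63 = 0.2968
Wq = ρ/(μ−λ) = 0.2968/(36.63 − 10.87) = 0.2968/25.76 = 0.01152 hr

Final: 0.01152 hr


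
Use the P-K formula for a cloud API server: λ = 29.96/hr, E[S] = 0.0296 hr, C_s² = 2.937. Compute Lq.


ρ = λ·E[S] = 29.96·0.0296 = 0.8868
Lq = ρ²(1+C_s²)/(2(1−ρ)) = 0.7864·(1+2.937)/(2·0.1132)
= 0.7864·3.9370/0.2264 = 13.67784

Final: 13.67784


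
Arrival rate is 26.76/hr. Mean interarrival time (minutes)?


Mean interarrival time = 1/λ = 1/26.76 hour = 0.03737 hour
In minutes: 0.03737 × 60 = 2.2422 min

Final: 2.2422 min


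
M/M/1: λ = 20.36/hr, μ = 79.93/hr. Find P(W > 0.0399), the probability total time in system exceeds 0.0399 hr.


W ~ Exponential(μ−λ) for M/M/1.
μ − λ = 79.93 − 20.36 = 59.5700
P(W > t) = e^{−(μ−λ)t} = e^{−2.3768} = 0.092843

Final: 0.092843


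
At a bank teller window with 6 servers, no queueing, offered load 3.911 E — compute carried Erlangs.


B(6,3.911) = 0.110765 (Erlang-B)
Carried load = a(1 − B) = 3.911·(1 − 0.110765) = 3.911·0.889235 = 3.4778 E

Final: 3.4778 Erlangs


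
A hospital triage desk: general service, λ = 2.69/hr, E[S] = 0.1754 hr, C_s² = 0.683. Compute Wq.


ρ = λ·E[S] = 2.69·0.1754 = 0.4718
E[S²] = E[S]²(1+C_s²) = 0.1754²·(1+0.683) = 0.051778
Wq = λ·E[S²]/(2(1−ρ)) = 2.69·0.051778/(2·0.5282) = 0.13185 hr

Final: 0.13185 hr


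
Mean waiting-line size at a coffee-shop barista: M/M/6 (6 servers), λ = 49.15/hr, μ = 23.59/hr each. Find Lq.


a = λ/μ = 2.0835; ρ = a/6 = 0.3473
P₀ = 0.124256
Lq = P₀·a^c·ρ / (c!·(1−ρ)²) = 0.124256·81.80380·0.3473/(720·0.42608)
= 0.01151

Final: 0.01151


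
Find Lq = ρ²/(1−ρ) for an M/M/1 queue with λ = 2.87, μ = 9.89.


ρ = 2.87/9.89 = 0.2902
Lq = ρ²/(1−ρ) = 0.08421/0.7098 = 0.1186

Final: 0.1186


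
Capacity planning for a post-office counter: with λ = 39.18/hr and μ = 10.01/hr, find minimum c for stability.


Stability requires cμ > λ ⇔ c > λ/μ.
λ/μ = 39.18/10.01 = 3.9141
Minimum integer c = ⌊3.9141⌋ + 1 = 4
Check: 4·10.01 = 40.04 > 39.18, while 3·10.01 = 30.03 ≤ 39.18

Final: 4 servers


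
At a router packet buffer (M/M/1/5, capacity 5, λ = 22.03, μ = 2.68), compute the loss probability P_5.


ρ = λ/μ = 22.03/2.68 = 8.2201
P_K = (1−ρ)ρ^K/(1−ρ^(K+1)) = (-7.2201·37531.724143)/(1 − 308516.374202)
= -270984.650059/-308515.374202 = 0.878351

Final: 0.878351


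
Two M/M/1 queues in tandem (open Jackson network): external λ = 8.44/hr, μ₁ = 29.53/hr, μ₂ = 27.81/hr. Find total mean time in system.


Each node sees arrival rate λ = 8.44/hr (tandem ⇒ throughput preserved).
W₁ = 1/(μ₁−λ) = 1/(29.53−8.44) = 0.04742 hr
W₂ = 1/(μ₂−λ) = 1/(27.81−8.44) = 0.05163 hr
W_total = W₁ + W₂ = 0.04742 + 0.05163 = 0.09904 hr

Final: 0.09904 hr


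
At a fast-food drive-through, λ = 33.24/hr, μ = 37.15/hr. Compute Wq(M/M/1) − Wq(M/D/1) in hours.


ρ = 33.24/37.15 = 0.8948
Wq(M/M/1) = ρ/(μ−λ) = 0.8948/3.91 = 0.22884 hr
Wq(M/D/1) = ρ/(2(μ−λ)) = 0.11442 hr
Savings = 0.22884 − 0.11442 = 0.11442 hr

Final: 0.11442 hr


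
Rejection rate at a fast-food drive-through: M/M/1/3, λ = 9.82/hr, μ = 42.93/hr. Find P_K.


ρ = λ/μ = 9.82/42.93 = 0.2287
P_K = (1−ρ)ρ^K/(1−ρ^(K+1)) = (0.7713·0.011969)/(1 − 0.002738)
= 0.009231/0.997262 = 0.009256

Final: 0.009256


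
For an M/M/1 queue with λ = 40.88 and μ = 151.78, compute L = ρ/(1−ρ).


ρ = λ/μ = 40.88/151.78 = 0.2693
L = ρ/(1−ρ) = 0.2693/(1 − 0.2693) = 0.2693/0.7307 = 0.3686

Final: 0.3686


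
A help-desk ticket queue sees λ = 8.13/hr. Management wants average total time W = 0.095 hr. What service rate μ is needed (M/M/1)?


W = 1/(μ−λ) ⇒ μ − λ = 1/W = 1/0.095 = 10.5263
μ = λ + 1/W = 8.13 + 10.5263 = 18.6563 per hr

Final: 18.6563 /hr


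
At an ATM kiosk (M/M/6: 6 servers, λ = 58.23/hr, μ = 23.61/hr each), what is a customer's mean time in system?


a = 2.4663; ρ = 0.4111; P₀ = 0.084453
Lq = P₀·a^c·ρ/(c!(1−ρ)²) = 0.03128
Wq = Lq/λ = 0.03128/58.23 = 0.0005373 hr
W = Wq + 1/μ = 0.0005373 + 0.04235 = 0.04289 hr

Final: 0.04289 hr


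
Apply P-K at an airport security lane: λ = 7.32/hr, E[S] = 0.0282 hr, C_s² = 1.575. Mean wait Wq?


ρ = λ·E[S] = 7.32·0.0282 = 0.2064
E[S²] = E[S]²(1+C_s²) = 0.0282²·(1+1.575) = 0.002048
Wq = λ·E[S²]/(2(1−ρ)) = 7.32·0.002048/(2·0.7936) = 0.009444 hr

Final: 0.009444 hr


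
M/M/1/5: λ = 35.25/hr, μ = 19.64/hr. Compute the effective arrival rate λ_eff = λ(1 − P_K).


ρ = 1.7948; P_K = (1−ρ)ρ^5/(1−ρ^6) = 0.456493
λ_eff = λ(1 − P_K) = 35.25·(1 − 0.456493) = 35.25·0.543507 = 19.1586 /hr

Final: 19.1586 /hr


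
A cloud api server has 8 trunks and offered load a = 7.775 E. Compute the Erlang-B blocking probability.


B(c,a) = (a^c/c!) / Σ_{k=0}^{c} a^k/k!
a^8/8! = 331.194151
Σ terms (k=0..8): 1.00000 + 7.77500 + 30.22531 + 78.33393 + 152.26159 + 236.76677 + 306.81027 + 340.77855 + 331.19415 = 1485.145566
B = 331.194151/1485.145566 = 0.223005

Final: 0.223005


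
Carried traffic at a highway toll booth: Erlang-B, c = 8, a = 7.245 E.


B(8,7.245) = 0.192893 (Erlang-B)
Carried load = a(1 − B) = 7.245·(1 − 0.192893) = 7.245·0.807107 = 5.8475 E

Final: 5.8475 Erlangs


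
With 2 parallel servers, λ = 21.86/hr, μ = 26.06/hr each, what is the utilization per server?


ρ = λ/(cμ) = 21.86/(2·26.06) = 21.86/52.12 = 0.4194

Final: 0.4194


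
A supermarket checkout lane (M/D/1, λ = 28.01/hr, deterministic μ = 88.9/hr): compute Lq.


ρ = 28.01/88.9 = 0.3151
M/D/1: Lq = ρ²/(2(1−ρ)) = 0.09927/(2·0.6849) = 0.07247

Final: 0.07247


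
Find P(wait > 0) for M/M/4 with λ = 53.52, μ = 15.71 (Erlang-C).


a = λ/μ = 3.4067; ρ = a/4 = 0.8517
P₀ = 0.018301 (from M/M/c formula)
C(c,a) = [a^c/(c!(1−ρ))]·P₀ = [134.69754/(24·0.1483)]·0.018301
= 37.84153·0.018301 = 0.692548

Final: 0.692548


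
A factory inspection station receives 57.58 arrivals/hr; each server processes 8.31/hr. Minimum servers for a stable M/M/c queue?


Stability requires cμ > λ ⇔ c > λ/μ.
λ/μ = 57.58/8.31 = 6.9290
Minimum integer c = ⌊6.9290⌋ + 1 = 7
Check: 7·8.31 = 58.17 > 57.58, while 6·8.31 = 49.86 ≤ 57.58

Final: 7 servers


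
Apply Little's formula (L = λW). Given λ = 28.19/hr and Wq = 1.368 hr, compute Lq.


Lq = λWq = 28.19·1.368 = 38.5639

Final: 38.5639


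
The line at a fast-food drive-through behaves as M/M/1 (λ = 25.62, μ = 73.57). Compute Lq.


ρ = 25.62/73.57 = 0.3482
Lq = ρ²/(1−ρ) = 0.1213/0.6518 = 0.1861

Final: 0.1861


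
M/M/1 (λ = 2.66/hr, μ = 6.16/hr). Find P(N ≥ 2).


ρ = 2.66/6.16 = 0.4318
P(N ≥ n) = ρ^n = 0.4318^2 = 0.186467

Final: 0.186467


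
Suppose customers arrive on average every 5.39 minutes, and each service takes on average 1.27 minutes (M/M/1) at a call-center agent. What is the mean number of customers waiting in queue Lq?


λ = 60/5.39 = 11.1317 /hr
μ = 60/1.27 = 47.2441 /hr
ρ = λ/μ = 11.1317/47.2441 = 0.2356
Lq = ρ²/(1−ρ) = 0.05552/0.7644 = 0.07263

Final: 0.07263


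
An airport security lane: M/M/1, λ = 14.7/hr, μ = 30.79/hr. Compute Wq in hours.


ρ = 14.7/30.79 = 0.4774
Wq = ρ/(μ−λ) = 0.4774/(30.79 − 14.7) = 0.4774/16.09 = 0.02967 hr

Final: 0.02967 hr


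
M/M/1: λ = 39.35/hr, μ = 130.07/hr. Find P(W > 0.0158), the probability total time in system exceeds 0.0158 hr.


W ~ Exponential(μ−λ) for M/M/1.
μ − λ = 130.07 − 39.35 = 90.7200
P(W > t) = e^{−(μ−λ)t} = e^{−1.4334} = 0.238502

Final: 0.238502


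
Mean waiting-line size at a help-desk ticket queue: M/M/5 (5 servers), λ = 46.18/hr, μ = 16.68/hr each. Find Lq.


a = λ/μ = 2.7686; ρ = a/5 = 0.5537
P₀ = 0.060156
Lq = P₀·a^c·ρ / (c!·(1−ρ)²) = 0.060156·162.66324·0.5537/(120·0.19917)
= 0.22670

Final: 0.22670


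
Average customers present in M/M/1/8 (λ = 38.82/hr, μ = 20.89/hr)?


ρ = 38.82/20.89 = 1.8583
L = ρ[1 − (K+1)ρ^K + Kρ^(K+1)] / [(1−ρ)(1−ρ^(K+1))]
Numerator: 1.8583·(1 − 9·142.212159 + 8·264.273624) = 1552.204527
Denominator: (-0.8583)·(-263.273624) = 225.969175
L = 1552.204527/225.969175 = 6.8691

Final: 6.8691


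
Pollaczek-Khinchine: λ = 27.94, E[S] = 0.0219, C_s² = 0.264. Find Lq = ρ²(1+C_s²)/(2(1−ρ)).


ρ = λ·E[S] = 27.94·0.0219 = 0.6119
Lq = ρ²(1+C_s²)/(2(1−ρ)) = 0.3744·(1+0.264)/(2·0.3881)
= 0.3744·1.2640/0.7762 = 0.60968

Final: 0.60968


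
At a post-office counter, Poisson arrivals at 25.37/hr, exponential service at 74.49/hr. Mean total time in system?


W = 1/(μ−λ) = 1/(74.49 − 25.37) = 1/49.12 = 0.02036 hr

Final: 0.02036 hr


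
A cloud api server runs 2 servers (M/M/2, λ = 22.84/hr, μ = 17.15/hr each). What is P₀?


a = λ/μ = 22.84/17.15 = 1.3318; ρ = a/c = 0.6659
Σ_{k=0}^{1} a^k/k! (terms k=0..1) = 1.00000 + 1.33178 = 2.33178
Tail: a^2/(2!(1−ρ)) = 1.77363/(2·0.3341) = 2.65426
P₀ = 1/(2.33178 + 2.65426) = 1/4.98604 = 0.200560

Final: 0.200560


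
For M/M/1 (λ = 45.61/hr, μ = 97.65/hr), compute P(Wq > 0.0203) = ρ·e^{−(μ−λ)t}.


ρ = 45.61/97.65 = 0.4671
P(Wq > t) = ρ·e^{−(μ−λ)t} = 0.4671·e^{−1.0564}
= 0.4671·0.347701 = 0.162403

Final: 0.162403


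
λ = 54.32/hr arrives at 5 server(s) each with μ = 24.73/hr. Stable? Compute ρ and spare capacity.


Total capacity cμ = 5·24.73 = 123.65/hr
ρ = λ/(cμ) = 54.32/123.65 = 0.4393
Stable ⇔ ρ < 1: YES
Spare capacity = cμ − λ = 123.65 − 54.32 = 69.33/hr

Final: ρ = 0.4393; stable; margin = 69.33/hr


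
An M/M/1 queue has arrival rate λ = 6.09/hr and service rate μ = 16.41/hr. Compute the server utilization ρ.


ρ = λ/μ = 6.09/16.41 = 0.3711

Final: 0.3711


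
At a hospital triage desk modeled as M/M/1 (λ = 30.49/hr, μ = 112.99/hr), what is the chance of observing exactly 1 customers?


ρ = 30.49/112.99 = 0.2698
P_n = (1−ρ)·ρ^n = (1 − 0.2698)·0.2698^1 = 0.7302·0.269847 = 0.197030

Final: 0.197030


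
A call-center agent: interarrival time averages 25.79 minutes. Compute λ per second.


λ = 1/(interarrival time) in consistent units.
1 second = 0.0166667 min, so λ = 0.0166667/25.79 = 0.0006462 per second

Final: 0.0006462 /sec


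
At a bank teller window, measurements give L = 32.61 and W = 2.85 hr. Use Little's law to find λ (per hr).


λ = L/W = 32.61/2.85 = 11.4421 /hr

Final: 11.4421 /hr


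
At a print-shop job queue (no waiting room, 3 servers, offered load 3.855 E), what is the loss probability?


B(c,a) = (a^c/c!) / Σ_{k=0}^{c} a^k/k!
a^3/3! = 9.548209
Σ terms (k=0..3): 1.00000 + 3.85500 + 7.43051 + 9.54821 = 21.833721
B = 9.548209/21.833721 = 0.437315

Final: 0.437315


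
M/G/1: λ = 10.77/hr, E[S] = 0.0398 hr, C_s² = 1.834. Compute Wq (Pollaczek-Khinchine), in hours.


ρ = λ·E[S] = 10.77·0.0398 = 0.4286
E[S²] = E[S]²(1+C_s²) = 0.0398²·(1+1.834) = 0.004489
Wq = λ·E[S²]/(2(1−ρ)) = 10.77·0.004489/(2·0.5714) = 0.04231 hr

Final: 0.04231 hr


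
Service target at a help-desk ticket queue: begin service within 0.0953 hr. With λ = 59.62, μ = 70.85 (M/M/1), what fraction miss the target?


ρ = 59.62/70.85 = 0.8415
P(Wq > t) = ρ·e^{−(μ−λ)t} = 0.8415·e^{−1.0702}
= 0.8415·0.342933 = 0.288577

Final: 0.288577


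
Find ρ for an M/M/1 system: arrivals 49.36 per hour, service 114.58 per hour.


ρ = λ/μ = 49.36/114.58 = 0.4308

Final: 0.4308


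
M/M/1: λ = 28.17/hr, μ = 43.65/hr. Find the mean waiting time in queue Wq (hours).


ρ = 28.17/43.65 = 0.6454
Wq = ρ/(μ−λ) = 0.6454/(43.65 − 28.17) = 0.6454/15.48 = 0.04169 hr

Final: 0.04169 hr


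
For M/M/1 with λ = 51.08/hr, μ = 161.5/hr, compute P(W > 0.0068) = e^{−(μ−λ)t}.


W ~ Exponential(μ−λ) for M/M/1.
μ − λ = 161.5 − 51.08 = 110.4200
P(W > t) = e^{−(μ−λ)t} = e^{−0.7509} = 0.471962

Final: 0.471962


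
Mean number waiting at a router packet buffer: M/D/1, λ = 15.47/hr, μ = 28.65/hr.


ρ = 15.47/28.65 = 0.5400
M/D/1: Lq = ρ²/(2(1−ρ)) = 0.2916/(2·0.4600) = 0.31689

Final: 0.31689


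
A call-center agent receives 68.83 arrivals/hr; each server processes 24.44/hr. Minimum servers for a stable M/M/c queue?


Stability requires cμ > λ ⇔ c > λ/μ.
λ/μ = 68.83/24.44 = 2.8163
Minimum integer c = ⌊2.8163⌋ + 1 = 3
Check: 3·24.44 = 73.32 > 68.83, while 2·24.44 = 48.88 ≤ 68.83

Final: 3 servers


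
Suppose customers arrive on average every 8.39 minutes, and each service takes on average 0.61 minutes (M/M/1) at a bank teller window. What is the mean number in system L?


λ = 60/8.39 = 7.1514 /hr
μ = 60/0.61 = 98.3607 /hr
ρ = λ/μ = 7.1514/98.3607 = 0.07271
L = ρ/(1−ρ) = 0.07271/0.9273 = 0.07841

Final: 0.07841


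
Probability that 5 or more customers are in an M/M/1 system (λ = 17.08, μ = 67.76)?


ρ = 17.08/67.76 = 0.2521
P(N ≥ n) = ρ^n = 0.2521^5 = 0.001018

Final: 0.001018


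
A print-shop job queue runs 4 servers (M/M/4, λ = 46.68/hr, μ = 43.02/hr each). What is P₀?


a = λ/μ = 46.68/43.02 = 1.0851; ρ = a/c = 0.2713
Σ_{k=0}^{3} a^k/k! (terms k=0..3) = 1.00000 + 1.08508 + 0.58870 + 0.21293 = 2.88670
Tail: a^4/(4!(1−ρ)) = 1.38625/(24·0.7287) = 0.07926
P₀ = 1/(2.88670 + 0.07926) = 1/2.96596 = 0.337159

Final: 0.337159


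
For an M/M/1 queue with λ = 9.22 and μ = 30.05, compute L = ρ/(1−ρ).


ρ = λ/μ = 9.22/30.05 = 0.3068
L = ρ/(1−ρ) = 0.3068/(1 − 0.3068) = 0.3068/0.6932 = 0.4426

Final: 0.4426


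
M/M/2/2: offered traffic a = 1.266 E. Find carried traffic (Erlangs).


B(2,1.266) = 0.261258 (Erlang-B)
Carried load = a(1 − B) = 1.266·(1 − 0.261258) = 1.266·0.738742 = 0.9352 E

Final: 0.9352 Erlangs


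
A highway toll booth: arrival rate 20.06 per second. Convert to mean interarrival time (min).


Mean interarrival time = 1/λ = 1/20.06 second = 0.04985 second
In minutes: 0.04985 × 0.0166667 = 0.0008308 min

Final: 0.0008308 min


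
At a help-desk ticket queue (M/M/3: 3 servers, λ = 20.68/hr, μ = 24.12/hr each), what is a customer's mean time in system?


a = 0.8574; ρ = 0.2858; P₀ = 0.421584
Lq = P₀·a^c·ρ/(c!(1−ρ)²) = 0.02481
Wq = Lq/λ = 0.02481/20.68 = 0.001200 hr
W = Wq + 1/μ = 0.001200 + 0.04146 = 0.04266 hr

Final: 0.04266 hr


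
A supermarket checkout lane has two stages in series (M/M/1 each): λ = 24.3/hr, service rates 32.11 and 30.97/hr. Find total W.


Each node sees arrival rate λ = 24.3/hr (tandem ⇒ throughput preserved).
W₁ = 1/(μ₁−λ) = 1/(32.11−24.3) = 0.12804 hr
W₂ = 1/(μ₂−λ) = 1/(30.97−24.3) = 0.14993 hr
W_total = W₁ + W₂ = 0.12804 + 0.14993 = 0.27797 hr

Final: 0.27797 hr


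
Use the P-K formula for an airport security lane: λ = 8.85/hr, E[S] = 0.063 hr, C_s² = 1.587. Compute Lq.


ρ = λ·E[S] = 8.85·0.063 = 0.5575
Lq = ρ²(1+C_s²)/(2(1−ρ)) = 0.3109·(1+1.587)/(2·0.4425)
= 0.3109·2.5870/0.8849 = 0.90880

Final: 0.90880


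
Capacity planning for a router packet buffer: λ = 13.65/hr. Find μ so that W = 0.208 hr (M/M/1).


W = 1/(μ−λ) ⇒ μ − λ = 1/W = 1/0.208 = 4.8077
μ = λ + 1/W = 13.65 + 4.8077 = 18.4577 per hr

Final: 18.4577 /hr


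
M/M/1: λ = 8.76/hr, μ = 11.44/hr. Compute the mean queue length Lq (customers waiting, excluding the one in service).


ρ = 8.76/11.44 = 0.7657
Lq = ρ²/(1−ρ) = 0.5863/0.2343 = 2.5029

Final: 2.5029


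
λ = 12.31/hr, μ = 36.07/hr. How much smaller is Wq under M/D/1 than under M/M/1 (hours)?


ρ = 12.31/36.07 = 0.3413
Wq(M/M/1) = ρ/(μ−λ) = 0.3413/23.76 = 0.01436 hr
Wq(M/D/1) = ρ/(2(μ−λ)) = 0.007182 hr
Savings = 0.01436 − 0.007182 = 0.007182 hr

Final: 0.007182 hr


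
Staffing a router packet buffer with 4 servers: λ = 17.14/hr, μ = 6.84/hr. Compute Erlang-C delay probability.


a = λ/μ = 2.5058; ρ = a/4 = 0.6265
P₀ = 0.073174 (from M/M/c formula)
C(c,a) = [a^c/(c!(1−ρ))]·P₀ = [39.42928/(24·0.3735)]·0.073174
= 4.39818·0.073174 = 0.321830

Final: 0.321830


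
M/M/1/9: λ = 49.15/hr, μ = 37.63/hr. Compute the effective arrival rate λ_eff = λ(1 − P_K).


ρ = 1.3061; P_K = (1−ρ)ρ^9/(1−ρ^10) = 0.251810
λ_eff = λ(1 − P_K) = 49.15·(1 − 0.251810) = 49.15·0.748190 = 36.7735 /hr

Final: 36.7735 /hr


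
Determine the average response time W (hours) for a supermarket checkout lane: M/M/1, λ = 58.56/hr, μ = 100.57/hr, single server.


W = 1/(μ−λ) = 1/(100.57 − 58.56) = 1/42.01 = 0.02380 hr

Final: 0.02380 hr


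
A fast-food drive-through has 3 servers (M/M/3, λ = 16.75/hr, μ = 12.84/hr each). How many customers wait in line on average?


a = λ/μ = 1.3045; ρ = a/3 = 0.4348
P₀ = 0.262462
Lq = P₀·a^c·ρ / (c!·(1−ρ)²) = 0.262462·2.21998·0.4348/(6·0.31941)
= 0.13221

Final: 0.13221


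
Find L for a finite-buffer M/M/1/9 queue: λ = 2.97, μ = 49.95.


ρ = 2.97/49.95 = 0.05946
L = ρ[1 − (K+1)ρ^K + Kρ^(K+1)] / [(1−ρ)(1−ρ^(K+1))]
Numerator: 0.05946·(1 − 10·9.289e-12 + 9·5.523e-13) = 0.059459
Denominator: (0.9405)·(1.000000) = 0.940541
L = 0.059459/0.940541 = 0.06322

Final: 0.06322


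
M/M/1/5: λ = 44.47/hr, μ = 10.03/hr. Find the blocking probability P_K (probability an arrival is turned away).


ρ = λ/μ = 44.47/10.03 = 4.4337
P_K = (1−ρ)ρ^K/(1−ρ^(K+1)) = (-3.4337·1713.290403)/(1 − 7596.213780)
= -5882.923377/-7595.213780 = 0.774557

Final: 0.774557


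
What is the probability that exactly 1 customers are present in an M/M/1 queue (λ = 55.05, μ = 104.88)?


ρ = 55.05/104.88 = 0.5249
P_n = (1−ρ)·ρ^n = (1 − 0.5249)·0.5249^1 = 0.4751·0.524886 = 0.249381

Final: 0.249381


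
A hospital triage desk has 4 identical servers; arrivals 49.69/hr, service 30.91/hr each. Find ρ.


ρ = λ/(cμ) = 49.69/(4·30.91) = 49.69/123.64 = 0.4019

Final: 0.4019


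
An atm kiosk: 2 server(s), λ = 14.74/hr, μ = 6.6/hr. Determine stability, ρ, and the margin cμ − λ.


Total capacity cμ = 2·6.6 = 13.20/hr
ρ = λ/(cμ) = 14.74/13.20 = 1.1167
Stable ⇔ ρ < 1: NO
Spare capacity = cμ − λ = 13.20 − 14.74 = -1.54/hr

Final: ρ = 1.1167; unstable; margin = -1.54/hr


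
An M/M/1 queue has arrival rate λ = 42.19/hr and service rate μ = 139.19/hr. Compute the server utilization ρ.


ρ = λ/μ = 42.19/139.19 = 0.3031

Final: 0.3031


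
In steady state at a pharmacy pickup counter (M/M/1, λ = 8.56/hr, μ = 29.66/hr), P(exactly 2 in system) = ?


ρ = 8.56/29.66 = 0.2886
P_n = (1−ρ)·ρ^n = (1 − 0.2886)·0.2886^2 = 0.7114·0.083292 = 0.059254

Final: 0.059254


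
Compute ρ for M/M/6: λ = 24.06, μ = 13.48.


ρ = λ/(cμ) = 24.06/(6·13.48) = 24.06/80.88 = 0.2975

Final: 0.2975


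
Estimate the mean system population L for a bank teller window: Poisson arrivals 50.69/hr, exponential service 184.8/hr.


ρ = λ/μ = 50.69/184.8 = 0.2743
L = ρ/(1−ρ) = 0.2743/(1 − 0.2743) = 0.2743/0.7257 = 0.3780

Final: 0.3780


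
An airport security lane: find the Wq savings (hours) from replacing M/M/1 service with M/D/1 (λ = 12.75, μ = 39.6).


ρ = 12.75/39.6 = 0.3220
Wq(M/M/1) = ρ/(μ−λ) = 0.3220/26.85 = 0.01199 hr
Wq(M/D/1) = ρ/(2(μ−λ)) = 0.005996 hr
Savings = 0.01199 − 0.005996 = 0.005996 hr

Final: 0.005996 hr


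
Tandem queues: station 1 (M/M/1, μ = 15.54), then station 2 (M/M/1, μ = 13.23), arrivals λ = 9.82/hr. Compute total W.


Each node sees arrival rate λ = 9.82/hr (tandem ⇒ throughput preserved).
W₁ = 1/(μ₁−λ) = 1/(15.54−9.82) = 0.17483 hr
W₂ = 1/(μ₂−λ) = 1/(13.23−9.82) = 0.29326 hr
W_total = W₁ + W₂ = 0.17483 + 0.29326 = 0.46808 hr

Final: 0.46808 hr


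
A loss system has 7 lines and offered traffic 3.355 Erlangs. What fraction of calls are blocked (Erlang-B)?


B(c,a) = (a^c/c!) / Σ_{k=0}^{c} a^k/k!
a^7/7! = 0.949330
Σ terms (k=0..7): 1.00000 + 3.35500 + 5.62801 + 6.29399 + 5.27909 + 3.54227 + 1.98072 + 0.94933 = 28.028409
B = 0.949330/28.028409 = 0.033870

Final: 0.033870


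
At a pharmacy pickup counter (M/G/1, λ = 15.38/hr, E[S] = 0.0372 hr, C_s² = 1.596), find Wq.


ρ = λ·E[S] = 15.38·0.0372 = 0.5721
E[S²] = E[S]²(1+C_s²) = 0.0372²·(1+1.596) = 0.003592
Wq = λ·E[S²]/(2(1−ρ)) = 15.38·0.003592/(2·0.4279) = 0.06457 hr

Final: 0.06457 hr


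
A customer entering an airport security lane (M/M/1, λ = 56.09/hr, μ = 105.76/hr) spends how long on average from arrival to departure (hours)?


W = 1/(μ−λ) = 1/(105.76 − 56.09) = 1/49.67 = 0.02013 hr

Final: 0.02013 hr


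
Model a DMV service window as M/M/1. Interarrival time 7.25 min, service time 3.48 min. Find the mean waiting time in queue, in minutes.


λ = 60/7.25 = 8.2759 /hr
μ = 60/3.48 = 17.2414 /hr
ρ = λ/μ = 8.2759/17.2414 = 0.4800
Wq = ρ/(μ−λ) = 0.4800/(17.2414−8.2759) = 0.05354 hr
In minutes: 0.05354·60 = 3.212 min

Final: 3.212 min
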